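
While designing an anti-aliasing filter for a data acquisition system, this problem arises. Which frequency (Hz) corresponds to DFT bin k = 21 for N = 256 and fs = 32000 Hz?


Frequency of DFT bin k:
f_k = k * fs / N
    = 21 * 32000 / 256
    = 672000 / 256
    = 2625.0 Hz

2625.0 Hz


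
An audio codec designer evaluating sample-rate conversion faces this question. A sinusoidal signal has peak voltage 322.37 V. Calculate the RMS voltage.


RMS voltage for a sinusoidal waveform:
V_rms = V_peak / sqrt(2)
      = 322.37 / 1.414214
      = 227.95 V

227.95 V


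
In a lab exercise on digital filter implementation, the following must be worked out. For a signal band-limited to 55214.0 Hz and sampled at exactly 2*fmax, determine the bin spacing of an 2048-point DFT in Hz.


Step 1 — Nyquist sampling rate:
fs = 2 * fmax = 2 * 55214.0 = 110428.0 Hz

Step 2 — DFT bin spacing:
df = fs / N = 110428.0 / 2048 = 53.9199 Hz

53.9199 Hz


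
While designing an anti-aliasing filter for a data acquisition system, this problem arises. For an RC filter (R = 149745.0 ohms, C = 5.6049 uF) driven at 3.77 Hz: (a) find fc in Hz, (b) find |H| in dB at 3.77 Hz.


Step 1 — cutoff frequency:
fc = 1 / (2*pi*R*C)
C = 5.6049 uF = 5.6049e-06 F
fc = 1 / (2*pi*149745.0*5.6049e-06)
   = 0.189627 Hz

Step 2 — magnitude at f = 3.77 Hz:
|H(f)| = 1 / sqrt(1 + (f/fc)^2)
f/fc = 3.77 / 0.189627 = 19.881135
|H| = 1 / sqrt(1 + 395.259529) = 0.0502354
|H|_dB = 20*log10(0.0502354) = -25.98 dB

fc = 0.189627 Hz; |H(3.77 Hz)| = -25.98 dB


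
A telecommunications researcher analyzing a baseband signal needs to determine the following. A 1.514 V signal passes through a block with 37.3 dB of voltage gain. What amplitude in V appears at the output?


Output voltage from dB gain:
V_out = V_in * 10^(gain_dB / 20)
      = 1.514 * 10^(37.3 / 20)
      = 1.514 * 73.282453
      = 110.9496 V

110.9496 V


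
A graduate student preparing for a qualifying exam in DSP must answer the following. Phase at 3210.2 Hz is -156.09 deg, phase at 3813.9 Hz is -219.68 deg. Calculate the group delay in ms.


Group delay from phase difference:
tau = -d(phi)/d(omega)
d(phi) = -63.59 deg = -1.109855 rad
d(omega) = 2*pi*(3813.9 - 3210.2) = 3793.159 rad/s
tau = -(-1.109855) / 3793.159
    = 0.2926 ms

0.2926 ms


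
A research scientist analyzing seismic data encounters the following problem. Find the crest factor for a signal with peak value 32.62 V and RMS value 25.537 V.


Crest factor is the ratio of peak to RMS:
CF = V_peak / V_rms
   = 32.62 / 25.537
   = 1.2774

1.2774


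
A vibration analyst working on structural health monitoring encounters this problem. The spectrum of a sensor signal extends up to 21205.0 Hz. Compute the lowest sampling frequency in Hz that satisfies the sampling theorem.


The Nyquist rate is twice the maximum frequency component.
fs_min = 2 * fmax
      = 2 * 21205.0
      = 42410.0 Hz

42410.0


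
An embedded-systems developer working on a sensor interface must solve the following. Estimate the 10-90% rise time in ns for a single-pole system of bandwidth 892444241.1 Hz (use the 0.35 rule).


Rise time from bandwidth relationship:
tr = 0.35 / BW
   = 0.35 / 892444241.1
   = 3.921813643e-10 s
   = 0.3922 ns

0.3922 ns


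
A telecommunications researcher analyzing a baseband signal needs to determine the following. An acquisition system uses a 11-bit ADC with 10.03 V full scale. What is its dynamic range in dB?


Dynamic range from full-scale to LSB:
V_min = V_max / 2^bits = 10.03 / 2^11
DR = 20 * log10(V_max / V_min)
   = 20 * log10(2^11)
   = 20 * 11 * log10(2)
   = 66.23 dB

66.23 dB


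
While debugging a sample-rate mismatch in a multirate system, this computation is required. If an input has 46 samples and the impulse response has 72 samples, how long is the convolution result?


Linear convolution output length:
L = N + M - 1
  = 46 + 72 - 1
  = 117 samples

117


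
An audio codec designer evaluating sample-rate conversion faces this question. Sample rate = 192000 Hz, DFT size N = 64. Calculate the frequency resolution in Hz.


DFT frequency resolution:
df = fs / N
   = 192000 / 64
   = 3000.0 Hz

3000.0 Hz


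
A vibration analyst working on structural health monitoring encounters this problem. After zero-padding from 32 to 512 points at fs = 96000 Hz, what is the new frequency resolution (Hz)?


Frequency resolution after zero-padding:
N_padded = 32 * 16 = 512
df = fs / N_padded
   = 96000 / 512
   = 187.5 Hz

187.5 Hz


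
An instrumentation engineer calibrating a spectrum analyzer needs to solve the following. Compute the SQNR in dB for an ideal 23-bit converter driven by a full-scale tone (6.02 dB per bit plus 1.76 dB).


Theoretical SNR for a full-scale sinusoid:
SNR = 6.02 * N + 1.76
    = 6.02 * 23 + 1.76
    = 138.46 + 1.76
    = 140.22 dB

140.22 dB


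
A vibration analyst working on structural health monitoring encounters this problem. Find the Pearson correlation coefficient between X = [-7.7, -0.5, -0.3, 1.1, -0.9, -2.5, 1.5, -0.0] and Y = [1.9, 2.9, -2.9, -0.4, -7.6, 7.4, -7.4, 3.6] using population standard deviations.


Pearson correlation coefficient (population):
r = cov(X,Y) / (std(X) * std(Y))
Mean X = -1.1625, Mean Y = -0.3125
Cov(X,Y) = -5.164531
Std(X) = 2.72348, Std(Y) = 5.000609
r = -0.3792

-0.3792


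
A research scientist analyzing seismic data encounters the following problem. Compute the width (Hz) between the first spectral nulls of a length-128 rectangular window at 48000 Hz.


Main lobe width for a rectangular window:
Width = 2 * fs / N
      = 2 * 48000 / 128
      = 96000 / 128
      = 750.0 Hz

750.0 Hz


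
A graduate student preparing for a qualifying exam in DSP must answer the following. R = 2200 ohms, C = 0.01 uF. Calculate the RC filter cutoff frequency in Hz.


Cutoff frequency of a first-order RC filter:
fc = 1 / (2 * pi * R * C)
C = 0.01 uF = 1e-08 F
fc = 1 / (2 * pi * 2200 * 1e-08)
   = 1 / 0.00013823007675795
   = 7234.315595 Hz

7234.315595 Hz


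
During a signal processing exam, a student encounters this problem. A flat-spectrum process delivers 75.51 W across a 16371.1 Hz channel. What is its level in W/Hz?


Power spectral density:
PSD = P / BW
    = 75.51 / 16371.1
    = 0.0046124 W/Hz

0.0046124 W/Hz


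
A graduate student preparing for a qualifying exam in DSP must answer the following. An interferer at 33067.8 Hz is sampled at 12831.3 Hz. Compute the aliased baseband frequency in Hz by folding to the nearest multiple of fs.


Compute the nearest integer multiple of fs to the signal:
n = round(33067.8 / 12831.3) = 3
f_alias = |33067.8 - 3 * 12831.3|
        = |33067.8 - 38493.9|
        = 5426.1 Hz

5426.1


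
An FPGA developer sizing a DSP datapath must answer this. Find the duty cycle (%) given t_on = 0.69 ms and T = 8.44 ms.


Duty cycle as a percentage:
DC = (t_on / T) * 100
   = (0.69 / 8.44) * 100
   = 0.081754 * 100
   = 8.18 %

8.18 %


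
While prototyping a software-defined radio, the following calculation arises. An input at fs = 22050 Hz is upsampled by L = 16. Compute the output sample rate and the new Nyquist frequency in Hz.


Step 1 — output sample rate after interpolation by L:
fs_out = L * fs_in = 16 * 22050 = 352800 Hz

Step 2 — Nyquist frequency of the output stream:
f_Nyq = fs_out / 2 = 352800 / 2 = 176400.0 Hz

fs_out = 352800 Hz; f_Nyquist = 176400.0 Hz


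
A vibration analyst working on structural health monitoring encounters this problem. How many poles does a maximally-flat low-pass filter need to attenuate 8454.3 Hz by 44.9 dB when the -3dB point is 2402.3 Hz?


Butterworth filter order formula:
n = log10(10^(A/10) - 1) / (2 * log10(f_stop/f_pass))
10^(44.9/10) - 1 = 30901.9543
f_stop/f_pass = 8454.3 / 2402.3 = 3.5193
n = 4.1083 -> ceil = 5

5


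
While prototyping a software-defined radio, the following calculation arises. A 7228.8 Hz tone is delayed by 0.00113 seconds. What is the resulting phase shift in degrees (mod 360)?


Phase shift from frequency and time delay:
phi = 360 * f * t_delay
    = 360 * 7228.8 * 0.00113
    = 2940.68 degrees
    mod 360 = 60.68 degrees

60.68 degrees


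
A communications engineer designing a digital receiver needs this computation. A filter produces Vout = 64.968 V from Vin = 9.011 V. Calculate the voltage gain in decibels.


Voltage gain in dB:
G = 20 * log10(Vout / Vin)
  = 20 * log10(64.968 / 9.011)
  = 20 * log10(7.209855)
  = 20 * 0.857927
  = 17.16 dB

17.16 dB


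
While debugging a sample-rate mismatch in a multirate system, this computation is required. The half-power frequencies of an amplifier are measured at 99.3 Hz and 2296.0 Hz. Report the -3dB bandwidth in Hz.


Bandwidth is the difference of -3dB frequencies:
BW = f_high - f_low
   = 2296.0 - 99.3
   = 2196.7 Hz

2196.7 Hz


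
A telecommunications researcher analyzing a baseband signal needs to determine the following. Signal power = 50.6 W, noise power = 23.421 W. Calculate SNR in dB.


SNR in decibels:
SNR = 10 * log10(Ps / Pn)
    = 10 * log10(50.6 / 23.421)
    = 10 * log10(2.1605)
    = 10 * 0.3345
    = 3.35 dB

3.35 dB


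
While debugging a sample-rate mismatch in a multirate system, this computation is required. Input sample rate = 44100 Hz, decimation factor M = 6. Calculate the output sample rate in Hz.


Decimation reduces the sample rate:
fs_out = fs_in / M
       = 44100 / 6
       = 7350.0 Hz

7350.0 Hz


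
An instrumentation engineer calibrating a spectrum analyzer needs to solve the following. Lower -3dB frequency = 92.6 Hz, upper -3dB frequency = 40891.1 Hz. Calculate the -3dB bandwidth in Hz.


Bandwidth is the difference of -3dB frequencies:
BW = f_high - f_low
   = 40891.1 - 92.6
   = 40798.5 Hz

40798.5 Hz


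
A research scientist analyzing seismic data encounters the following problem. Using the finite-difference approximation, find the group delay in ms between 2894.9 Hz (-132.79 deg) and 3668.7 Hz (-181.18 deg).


Group delay from phase difference:
tau = -d(phi)/d(omega)
d(phi) = -48.39 deg = -0.844565 rad
d(omega) = 2*pi*(3668.7 - 2894.9) = 4861.9288 rad/s
tau = -(-0.844565) / 4861.9288
    = 0.1737 ms

0.1737 ms


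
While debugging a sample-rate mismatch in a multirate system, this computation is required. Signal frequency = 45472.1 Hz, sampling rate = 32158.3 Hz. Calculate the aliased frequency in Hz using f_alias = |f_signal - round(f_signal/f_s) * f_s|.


Compute the nearest integer multiple of fs to the signal:
n = round(45472.1 / 32158.3) = 1
f_alias = |45472.1 - 1 * 32158.3|
        = |45472.1 - 32158.3|
        = 13313.8 Hz

13313.8


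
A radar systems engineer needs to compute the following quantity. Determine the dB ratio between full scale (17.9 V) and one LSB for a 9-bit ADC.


Dynamic range from full-scale to LSB:
V_min = V_max / 2^bits = 17.9 / 2^9
DR = 20 * log10(V_max / V_min)
   = 20 * log10(2^9)
   = 20 * 9 * log10(2)
   = 54.19 dB

54.19 dB


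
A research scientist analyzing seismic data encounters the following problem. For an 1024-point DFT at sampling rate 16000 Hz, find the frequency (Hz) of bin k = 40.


Frequency of DFT bin k:
f_k = k * fs / N
    = 40 * 16000 / 1024
    = 640000 / 1024
    = 625.0 Hz

625.0 Hz


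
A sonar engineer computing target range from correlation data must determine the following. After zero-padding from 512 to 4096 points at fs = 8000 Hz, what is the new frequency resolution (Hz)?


Frequency resolution after zero-padding:
N_padded = 512 * 8 = 4096
df = fs / N_padded
   = 8000 / 4096
   = 1.9531 Hz

1.9531 Hz


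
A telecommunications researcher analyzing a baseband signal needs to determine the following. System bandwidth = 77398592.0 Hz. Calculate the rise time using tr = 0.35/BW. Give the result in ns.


Rise time from bandwidth relationship:
tr = 0.35 / BW
   = 0.35 / 77398592.0
   = 4.522046086e-09 s
   = 4.522 ns

4.522 ns


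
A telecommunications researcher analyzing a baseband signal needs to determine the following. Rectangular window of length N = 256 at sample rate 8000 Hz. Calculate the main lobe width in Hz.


Main lobe width for a rectangular window:
Width = 2 * fs / N
      = 2 * 8000 / 256
      = 16000 / 256
      = 62.5 Hz

62.5 Hz


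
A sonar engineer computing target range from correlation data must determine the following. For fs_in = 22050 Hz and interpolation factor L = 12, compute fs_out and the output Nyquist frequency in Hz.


Step 1 — output sample rate after interpolation by L:
fs_out = L * fs_in = 12 * 22050 = 264600 Hz

Step 2 — Nyquist frequency of the output stream:
f_Nyq = fs_out / 2 = 264600 / 2 = 132300.0 Hz

fs_out = 264600 Hz; f_Nyquist = 132300.0 Hz


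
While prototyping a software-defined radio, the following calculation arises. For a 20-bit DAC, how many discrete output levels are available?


Number of quantization levels = 2^N
= 2^20
= 1048576

1048576


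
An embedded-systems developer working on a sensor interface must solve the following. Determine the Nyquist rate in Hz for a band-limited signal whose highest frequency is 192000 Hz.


The Nyquist rate is twice the maximum frequency component.
fs_min = 2 * fmax
      = 2 * 192000
      = 384000 Hz

384000


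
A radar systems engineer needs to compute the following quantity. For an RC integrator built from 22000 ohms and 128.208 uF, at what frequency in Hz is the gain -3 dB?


Cutoff frequency of a first-order RC filter:
fc = 1 / (2 * pi * R * C)
C = 128.208 uF = 0.000128208 F
fc = 1 / (2 * pi * 22000 * 0.000128208)
   = 1 / 17.722201680983
   = 0.056426 Hz

0.056426 Hz


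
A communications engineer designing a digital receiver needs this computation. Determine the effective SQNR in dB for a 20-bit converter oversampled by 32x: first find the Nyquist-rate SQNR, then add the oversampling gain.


Step 1 — baseline SQNR at Nyquist:
SQNR_base = 6.02*N + 1.76
          = 6.02*20 + 1.76
          = 122.16 dB

Step 2 — oversampling processing gain:
G = 10*log10(OSR) = 10*log10(32) = 15.05 dB

Step 3 — total:
SQNR_total = 122.16 + 15.05 = 137.21 dB

Base SQNR = 122.16 dB; oversampled SQNR = 137.21 dB


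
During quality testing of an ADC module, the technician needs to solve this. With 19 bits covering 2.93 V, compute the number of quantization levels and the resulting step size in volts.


Step 1 — number of quantization levels:
L = 2^N = 2^19 = 524288

Step 2 — LSB step size:
delta = Vfs / L
      = 2.93 / 524288
      = 5.59e-06 V

Levels = 524288; step size = 5.59e-06 V


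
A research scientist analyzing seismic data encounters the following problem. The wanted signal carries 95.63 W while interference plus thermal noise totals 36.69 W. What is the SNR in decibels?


SNR in decibels:
SNR = 10 * log10(Ps / Pn)
    = 10 * log10(95.63 / 36.69)
    = 10 * log10(2.6064)
    = 10 * 0.416
    = 4.16 dB

4.16 dB


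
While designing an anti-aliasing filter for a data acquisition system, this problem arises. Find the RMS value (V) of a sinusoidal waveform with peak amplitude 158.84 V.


RMS voltage for a sinusoidal waveform:
V_rms = V_peak / sqrt(2)
      = 158.84 / 1.414214
      = 112.317 V

112.317 V


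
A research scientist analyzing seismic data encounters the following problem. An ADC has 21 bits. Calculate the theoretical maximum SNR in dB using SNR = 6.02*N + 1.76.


Theoretical SNR for a full-scale sinusoid:
SNR = 6.02 * N + 1.76
    = 6.02 * 21 + 1.76
    = 126.42 + 1.76
    = 128.18 dB

128.18 dB


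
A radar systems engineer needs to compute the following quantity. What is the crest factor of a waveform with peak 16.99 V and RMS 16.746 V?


Crest factor is the ratio of peak to RMS:
CF = V_peak / V_rms
   = 16.99 / 16.746
   = 1.0146

1.0146


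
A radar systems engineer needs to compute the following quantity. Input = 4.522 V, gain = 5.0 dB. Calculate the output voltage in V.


Output voltage from dB gain:
V_out = V_in * 10^(gain_dB / 20)
      = 4.522 * 10^(5.0 / 20)
      = 4.522 * 1.778279
      = 8.0414 V

8.0414 V


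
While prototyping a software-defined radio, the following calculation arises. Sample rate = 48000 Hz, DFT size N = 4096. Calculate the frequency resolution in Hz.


DFT frequency resolution:
df = fs / N
   = 48000 / 4096
   = 11.7188 Hz

11.7188 Hz


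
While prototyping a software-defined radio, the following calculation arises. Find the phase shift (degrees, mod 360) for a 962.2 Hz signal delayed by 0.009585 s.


Phase shift from frequency and time delay:
phi = 360 * f * t_delay
    = 360 * 962.2 * 0.009585
    = 3320.17 degrees
    mod 360 = 80.17 degrees

80.17 degrees


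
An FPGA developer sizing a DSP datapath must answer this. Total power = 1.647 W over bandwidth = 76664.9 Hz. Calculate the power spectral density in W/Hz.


Power spectral density:
PSD = P / BW
    = 1.647 / 76664.9
    = 2.148e-05 W/Hz

2.148e-05 W/Hz


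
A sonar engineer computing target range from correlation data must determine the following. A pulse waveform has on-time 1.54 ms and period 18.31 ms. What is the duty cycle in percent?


Duty cycle as a percentage:
DC = (t_on / T) * 100
   = (1.54 / 18.31) * 100
   = 0.084107 * 100
   = 8.41 %

8.41 %


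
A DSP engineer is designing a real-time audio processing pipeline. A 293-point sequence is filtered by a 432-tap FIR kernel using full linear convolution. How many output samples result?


Linear convolution output length:
L = N + M - 1
  = 293 + 432 - 1
  = 724 samples

724


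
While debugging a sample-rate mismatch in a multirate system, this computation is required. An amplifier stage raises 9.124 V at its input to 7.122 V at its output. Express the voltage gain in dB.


Voltage gain in dB:
G = 20 * log10(Vout / Vin)
  = 20 * log10(7.122 / 9.124)
  = 20 * log10(0.780579)
  = 20 * -0.107583
  = -2.15 dB

-2.15 dB


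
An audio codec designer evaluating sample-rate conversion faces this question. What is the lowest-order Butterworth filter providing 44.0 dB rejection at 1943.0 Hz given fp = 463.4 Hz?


Butterworth filter order formula:
n = log10(10^(A/10) - 1) / (2 * log10(f_stop/f_pass))
10^(44.0/10) - 1 = 25117.8643
f_stop/f_pass = 1943.0 / 463.4 = 4.1929
n = 3.534 -> ceil = 4

4


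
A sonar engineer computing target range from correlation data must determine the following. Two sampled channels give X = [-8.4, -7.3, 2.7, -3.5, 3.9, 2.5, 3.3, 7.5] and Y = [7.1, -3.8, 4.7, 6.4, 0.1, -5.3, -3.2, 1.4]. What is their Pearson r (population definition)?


Pearson correlation coefficient (population):
r = cov(X,Y) / (std(X) * std(Y))
Mean X = 0.0875, Mean Y = 0.925
Cov(X,Y) = -6.897188
Std(X) = 5.384338, Std(Y) = 4.491033
r = -0.2852

-0.2852


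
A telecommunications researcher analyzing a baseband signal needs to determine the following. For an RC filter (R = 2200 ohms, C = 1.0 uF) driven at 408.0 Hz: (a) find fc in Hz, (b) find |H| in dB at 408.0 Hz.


Step 1 — cutoff frequency:
fc = 1 / (2*pi*R*C)
C = 1.0 uF = 1e-06 F
fc = 1 / (2*pi*2200*1e-06)
   = 72.3432 Hz

Step 2 — magnitude at f = 408.0 Hz:
|H(f)| = 1 / sqrt(1 + (f/fc)^2)
f/fc = 408.0 / 72.3432 = 5.639784
|H| = 1 / sqrt(1 + 31.807164) = 0.1745885
|H|_dB = 20*log10(0.1745885) = -15.16 dB

fc = 72.3432 Hz; |H(408.0 Hz)| = -15.16 dB


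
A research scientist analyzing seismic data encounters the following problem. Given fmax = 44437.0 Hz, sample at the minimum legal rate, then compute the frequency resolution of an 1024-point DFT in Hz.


Step 1 — Nyquist sampling rate:
fs = 2 * fmax = 2 * 44437.0 = 88874.0 Hz

Step 2 — DFT bin spacing:
df = fs / N = 88874.0 / 1024 = 86.791 Hz

86.791 Hz


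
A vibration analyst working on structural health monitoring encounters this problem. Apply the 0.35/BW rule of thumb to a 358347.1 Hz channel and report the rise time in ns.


Rise time from bandwidth relationship:
tr = 0.35 / BW
   = 0.35 / 358347.1
   = 9.767066623e-07 s
   = 976.7067 ns

976.7067 ns


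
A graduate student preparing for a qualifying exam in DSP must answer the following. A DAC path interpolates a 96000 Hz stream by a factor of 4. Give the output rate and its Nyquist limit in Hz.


Step 1 — output sample rate after interpolation by L:
fs_out = L * fs_in = 4 * 96000 = 384000 Hz

Step 2 — Nyquist frequency of the output stream:
f_Nyq = fs_out / 2 = 384000 / 2 = 192000.0 Hz

fs_out = 384000 Hz; f_Nyquist = 192000.0 Hz


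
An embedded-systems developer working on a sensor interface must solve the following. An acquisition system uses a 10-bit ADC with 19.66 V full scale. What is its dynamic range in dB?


Dynamic range from full-scale to LSB:
V_min = V_max / 2^bits = 19.66 / 2^10
DR = 20 * log10(V_max / V_min)
   = 20 * log10(2^10)
   = 20 * 10 * log10(2)
   = 60.21 dB

60.21 dB


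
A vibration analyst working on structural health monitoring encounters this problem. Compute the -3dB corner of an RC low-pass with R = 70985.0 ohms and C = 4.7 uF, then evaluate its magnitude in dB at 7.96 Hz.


Step 1 — cutoff frequency:
fc = 1 / (2*pi*R*C)
C = 4.7 uF = 4.7e-06 F
fc = 1 / (2*pi*70985.0*4.7e-06)
   = 0.477041 Hz

Step 2 — magnitude at f = 7.96 Hz:
|H(f)| = 1 / sqrt(1 + (f/fc)^2)
f/fc = 7.96 / 0.477041 = 16.686197
|H| = 1 / sqrt(1 + 278.42917) = 0.0598224
|H|_dB = 20*log10(0.0598224) = -24.46 dB

fc = 0.477041 Hz; |H(7.96 Hz)| = -24.46 dB


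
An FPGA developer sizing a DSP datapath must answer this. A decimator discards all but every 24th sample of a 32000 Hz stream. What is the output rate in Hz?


Decimation reduces the sample rate:
fs_out = fs_in / M
       = 32000 / 24
       = 1333.3333 Hz

1333.3333 Hz


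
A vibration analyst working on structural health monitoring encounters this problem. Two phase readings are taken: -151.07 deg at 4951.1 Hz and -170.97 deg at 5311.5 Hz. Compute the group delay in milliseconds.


Group delay from phase difference:
tau = -d(phi)/d(omega)
d(phi) = -19.9 deg = -0.347321 rad
d(omega) = 2*pi*(5311.5 - 4951.1) = 2264.46 rad/s
tau = -(-0.347321) / 2264.46
    = 0.1534 ms

0.1534 ms


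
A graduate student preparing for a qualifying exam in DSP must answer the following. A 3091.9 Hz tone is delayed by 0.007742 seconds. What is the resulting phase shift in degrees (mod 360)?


Phase shift from frequency and time delay:
phi = 360 * f * t_delay
    = 360 * 3091.9 * 0.007742
    = 8617.5 degrees
    mod 360 = 337.5 degrees

337.5 degrees


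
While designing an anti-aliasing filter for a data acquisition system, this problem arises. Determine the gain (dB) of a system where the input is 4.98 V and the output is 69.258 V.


Voltage gain in dB:
G = 20 * log10(Vout / Vin)
  = 20 * log10(69.258 / 4.98)
  = 20 * log10(13.907229)
  = 20 * 1.143241
  = 22.86 dB

22.86 dB


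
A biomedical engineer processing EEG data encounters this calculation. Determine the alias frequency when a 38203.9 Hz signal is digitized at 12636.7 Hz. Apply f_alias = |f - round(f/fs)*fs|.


Compute the nearest integer multiple of fs to the signal:
n = round(38203.9 / 12636.7) = 3
f_alias = |38203.9 - 3 * 12636.7|
        = |38203.9 - 37910.1|
        = 293.8 Hz

293.8


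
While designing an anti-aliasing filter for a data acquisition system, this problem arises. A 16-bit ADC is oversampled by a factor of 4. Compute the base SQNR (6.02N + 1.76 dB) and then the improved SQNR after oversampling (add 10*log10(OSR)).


Step 1 — baseline SQNR at Nyquist:
SQNR_base = 6.02*N + 1.76
          = 6.02*16 + 1.76
          = 98.08 dB

Step 2 — oversampling processing gain:
G = 10*log10(OSR) = 10*log10(4) = 6.02 dB

Step 3 — total:
SQNR_total = 98.08 + 6.02 = 104.1 dB

Base SQNR = 98.08 dB; oversampled SQNR = 104.1 dB


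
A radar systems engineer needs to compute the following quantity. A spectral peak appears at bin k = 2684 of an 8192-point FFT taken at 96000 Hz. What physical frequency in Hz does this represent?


Frequency of DFT bin k:
f_k = k * fs / N
    = 2684 * 96000 / 8192
    = 257664000 / 8192
    = 31453.125 Hz

31453.125 Hz


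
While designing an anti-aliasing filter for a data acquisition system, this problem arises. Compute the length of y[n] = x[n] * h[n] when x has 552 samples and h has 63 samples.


Linear convolution output length:
L = N + M - 1
  = 552 + 63 - 1
  = 614 samples

614


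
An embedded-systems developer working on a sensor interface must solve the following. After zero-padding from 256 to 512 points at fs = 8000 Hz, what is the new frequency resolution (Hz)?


Frequency resolution after zero-padding:
N_padded = 256 * 2 = 512
df = fs / N_padded
   = 8000 / 512
   = 15.625 Hz

15.625 Hz


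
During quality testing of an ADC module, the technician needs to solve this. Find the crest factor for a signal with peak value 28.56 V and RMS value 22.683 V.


Crest factor is the ratio of peak to RMS:
CF = V_peak / V_rms
   = 28.56 / 22.683
   = 1.2591

1.2591


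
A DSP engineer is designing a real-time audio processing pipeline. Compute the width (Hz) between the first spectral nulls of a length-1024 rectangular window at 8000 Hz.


Main lobe width for a rectangular window:
Width = 2 * fs / N
      = 2 * 8000 / 1024
      = 16000 / 1024
      = 15.625 Hz

15.625 Hz


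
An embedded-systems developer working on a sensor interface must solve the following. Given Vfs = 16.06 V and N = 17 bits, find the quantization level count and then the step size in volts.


Step 1 — number of quantization levels:
L = 2^N = 2^17 = 131072

Step 2 — LSB step size:
delta = Vfs / L
      = 16.06 / 131072
      = 0.00012253 V

Levels = 131072; step size = 0.00012253 V


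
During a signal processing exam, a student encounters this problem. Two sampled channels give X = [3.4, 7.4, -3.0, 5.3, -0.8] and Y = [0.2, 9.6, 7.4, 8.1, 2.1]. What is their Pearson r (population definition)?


Pearson correlation coefficient (population):
r = cov(X,Y) / (std(X) * std(Y))
Mean X = 2.46, Mean Y = 5.48
Cov(X,Y) = 4.6732
Std(X) = 3.841666, Std(Y) = 3.655899
r = 0.3327

0.3327


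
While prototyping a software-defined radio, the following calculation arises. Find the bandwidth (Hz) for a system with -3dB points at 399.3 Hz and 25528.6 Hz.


Bandwidth is the difference of -3dB frequencies:
BW = f_high - f_low
   = 25528.6 - 399.3
   = 25129.3 Hz

25129.3 Hz


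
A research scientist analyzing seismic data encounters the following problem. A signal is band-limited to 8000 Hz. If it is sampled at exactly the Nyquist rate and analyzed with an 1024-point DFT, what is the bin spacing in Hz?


Step 1 — Nyquist sampling rate:
fs = 2 * fmax = 2 * 8000 = 16000 Hz

Step 2 — DFT bin spacing:
df = fs / N = 16000 / 1024 = 15.625 Hz

15.625 Hz


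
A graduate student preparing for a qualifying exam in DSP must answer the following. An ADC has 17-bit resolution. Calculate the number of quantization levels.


Number of quantization levels = 2^N
= 2^17
= 131072

131072


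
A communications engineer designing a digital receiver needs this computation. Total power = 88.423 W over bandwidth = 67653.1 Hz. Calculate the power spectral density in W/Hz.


Power spectral density:
PSD = P / BW
    = 88.423 / 67653.1
    = 0.00130701 W/Hz

0.00130701 W/Hz


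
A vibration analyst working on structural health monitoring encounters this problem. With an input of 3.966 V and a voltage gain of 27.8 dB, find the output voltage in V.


Output voltage from dB gain:
V_out = V_in * 10^(gain_dB / 20)
      = 3.966 * 10^(27.8 / 20)
      = 3.966 * 24.547089
      = 97.3538 V

97.3538 V


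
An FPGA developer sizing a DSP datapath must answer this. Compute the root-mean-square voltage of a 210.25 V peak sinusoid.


RMS voltage for a sinusoidal waveform:
V_rms = V_peak / sqrt(2)
      = 210.25 / 1.414214
      = 148.669 V

148.669 V


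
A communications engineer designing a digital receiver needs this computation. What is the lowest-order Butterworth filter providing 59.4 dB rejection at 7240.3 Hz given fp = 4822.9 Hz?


Butterworth filter order formula:
n = log10(10^(A/10) - 1) / (2 * log10(f_stop/f_pass))
10^(59.4/10) - 1 = 870962.59
f_stop/f_pass = 7240.3 / 4822.9 = 1.5012
n = 16.8321 -> ceil = 17

17


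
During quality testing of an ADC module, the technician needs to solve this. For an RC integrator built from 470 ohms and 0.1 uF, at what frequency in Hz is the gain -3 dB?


Cutoff frequency of a first-order RC filter:
fc = 1 / (2 * pi * R * C)
C = 0.1 uF = 1e-07 F
fc = 1 / (2 * pi * 470 * 1e-07)
   = 1 / 0.00029530970943744
   = 3386.275385 Hz

3386.275385 Hz


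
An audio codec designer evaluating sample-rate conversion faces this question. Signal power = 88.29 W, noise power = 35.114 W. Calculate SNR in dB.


SNR in decibels:
SNR = 10 * log10(Ps / Pn)
    = 10 * log10(88.29 / 35.114)
    = 10 * log10(2.5144)
    = 10 * 0.4004
    = 4.0 dB

4.0 dB


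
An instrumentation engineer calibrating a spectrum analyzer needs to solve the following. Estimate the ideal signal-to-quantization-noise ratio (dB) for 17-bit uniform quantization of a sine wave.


Theoretical SNR for a full-scale sinusoid:
SNR = 6.02 * N + 1.76
    = 6.02 * 17 + 1.76
    = 102.34 + 1.76
    = 104.1 dB

104.1 dB


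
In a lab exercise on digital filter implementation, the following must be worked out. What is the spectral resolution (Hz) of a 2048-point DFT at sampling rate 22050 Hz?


DFT frequency resolution:
df = fs / N
   = 22050 / 2048
   = 10.7666 Hz

10.7666 Hz


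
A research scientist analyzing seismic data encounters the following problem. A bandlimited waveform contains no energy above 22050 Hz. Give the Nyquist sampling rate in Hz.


The Nyquist rate is twice the maximum frequency component.
fs_min = 2 * fmax
      = 2 * 22050
      = 44100 Hz

44100


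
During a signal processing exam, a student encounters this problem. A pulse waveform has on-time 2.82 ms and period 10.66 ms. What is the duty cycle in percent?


Duty cycle as a percentage:
DC = (t_on / T) * 100
   = (2.82 / 10.66) * 100
   = 0.26454 * 100
   = 26.45 %

26.45 %


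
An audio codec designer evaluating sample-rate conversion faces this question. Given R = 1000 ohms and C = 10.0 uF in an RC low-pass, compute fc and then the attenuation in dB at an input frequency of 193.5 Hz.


Step 1 — cutoff frequency:
fc = 1 / (2*pi*R*C)
C = 10.0 uF = 1e-05 F
fc = 1 / (2*pi*1000*1e-05)
   = 15.9155 Hz

Step 2 — magnitude at f = 193.5 Hz:
|H(f)| = 1 / sqrt(1 + (f/fc)^2)
f/fc = 193.5 / 15.9155 = 12.157959
|H| = 1 / sqrt(1 + 147.815967) = 0.0819738
|H|_dB = 20*log10(0.0819738) = -21.73 dB

fc = 15.9155 Hz; |H(193.5 Hz)| = -21.73 dB


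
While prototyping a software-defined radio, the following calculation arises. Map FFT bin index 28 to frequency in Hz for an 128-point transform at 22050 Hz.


Frequency of DFT bin k:
f_k = k * fs / N
    = 28 * 22050 / 128
    = 617400 / 128
    = 4823.438 Hz

4823.438 Hz


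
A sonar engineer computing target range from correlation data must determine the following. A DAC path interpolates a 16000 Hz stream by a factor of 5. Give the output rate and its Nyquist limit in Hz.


Step 1 — output sample rate after interpolation by L:
fs_out = L * fs_in = 5 * 16000 = 80000 Hz

Step 2 — Nyquist frequency of the output stream:
f_Nyq = fs_out / 2 = 80000 / 2 = 40000.0 Hz

fs_out = 80000 Hz; f_Nyquist = 40000.0 Hz


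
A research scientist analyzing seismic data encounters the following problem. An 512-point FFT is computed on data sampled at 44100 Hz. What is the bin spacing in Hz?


DFT frequency resolution:
df = fs / N
   = 44100 / 512
   = 86.1328 Hz

86.1328 Hz


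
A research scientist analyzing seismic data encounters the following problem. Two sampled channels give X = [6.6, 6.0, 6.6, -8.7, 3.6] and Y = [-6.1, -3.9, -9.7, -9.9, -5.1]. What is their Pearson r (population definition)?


Pearson correlation coefficient (population):
r = cov(X,Y) / (std(X) * std(Y))
Mean X = 2.82, Mean Y = -6.94
Cov(X,Y) = 7.5888
Std(X) = 5.865288, Std(Y) = 2.437704
r = 0.5308

0.5308


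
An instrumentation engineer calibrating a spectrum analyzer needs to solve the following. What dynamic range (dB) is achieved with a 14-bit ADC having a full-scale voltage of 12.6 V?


Dynamic range from full-scale to LSB:
V_min = V_max / 2^bits = 12.6 / 2^14
DR = 20 * log10(V_max / V_min)
   = 20 * log10(2^14)
   = 20 * 14 * log10(2)
   = 84.29 dB

84.29 dB


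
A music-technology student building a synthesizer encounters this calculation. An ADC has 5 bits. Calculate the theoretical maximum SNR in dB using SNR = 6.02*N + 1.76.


Theoretical SNR for a full-scale sinusoid:
SNR = 6.02 * N + 1.76
    = 6.02 * 5 + 1.76
    = 30.1 + 1.76
    = 31.86 dB

31.86 dB


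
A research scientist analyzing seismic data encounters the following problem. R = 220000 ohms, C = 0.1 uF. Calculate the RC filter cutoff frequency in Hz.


Cutoff frequency of a first-order RC filter:
fc = 1 / (2 * pi * R * C)
C = 0.1 uF = 1e-07 F
fc = 1 / (2 * pi * 220000 * 1e-07)
   = 1 / 0.13823007675795
   = 7.234316 Hz

7.234316 Hz


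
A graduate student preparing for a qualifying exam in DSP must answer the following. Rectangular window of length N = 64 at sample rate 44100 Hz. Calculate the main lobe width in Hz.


Main lobe width for a rectangular window:
Width = 2 * fs / N
      = 2 * 44100 / 64
      = 88200 / 64
      = 1378.125 Hz

1378.125 Hz


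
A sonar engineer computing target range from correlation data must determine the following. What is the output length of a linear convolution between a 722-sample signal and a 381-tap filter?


Linear convolution output length:
L = N + M - 1
  = 722 + 381 - 1
  = 1102 samples

1102


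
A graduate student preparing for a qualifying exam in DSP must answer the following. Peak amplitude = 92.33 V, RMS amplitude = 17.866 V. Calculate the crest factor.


Crest factor is the ratio of peak to RMS:
CF = V_peak / V_rms
   = 92.33 / 17.866
   = 5.1679

5.1679


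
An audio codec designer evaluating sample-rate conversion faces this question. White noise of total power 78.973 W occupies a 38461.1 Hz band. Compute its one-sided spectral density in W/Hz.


Power spectral density:
PSD = P / BW
    = 78.973 / 38461.1
    = 0.00205332 W/Hz

0.00205332 W/Hz


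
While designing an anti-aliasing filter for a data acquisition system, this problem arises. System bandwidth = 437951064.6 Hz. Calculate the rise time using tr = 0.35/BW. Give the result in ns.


Rise time from bandwidth relationship:
tr = 0.35 / BW
   = 0.35 / 437951064.6
   = 7.991760457e-10 s
   = 0.7992 ns

0.7992 ns


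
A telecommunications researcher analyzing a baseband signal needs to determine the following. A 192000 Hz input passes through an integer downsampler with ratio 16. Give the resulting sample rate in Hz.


Decimation reduces the sample rate:
fs_out = fs_in / M
       = 192000 / 16
       = 12000.0 Hz

12000.0 Hz


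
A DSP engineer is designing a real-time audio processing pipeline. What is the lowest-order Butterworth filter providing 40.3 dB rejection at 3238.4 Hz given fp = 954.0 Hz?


Butterworth filter order formula:
n = log10(10^(A/10) - 1) / (2 * log10(f_stop/f_pass))
10^(40.3/10) - 1 = 10714.1931
f_stop/f_pass = 3238.4 / 954.0 = 3.3945
n = 3.7962 -> ceil = 4

4


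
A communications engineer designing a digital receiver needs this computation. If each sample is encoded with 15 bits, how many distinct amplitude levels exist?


Number of quantization levels = 2^N
= 2^15
= 32768

32768


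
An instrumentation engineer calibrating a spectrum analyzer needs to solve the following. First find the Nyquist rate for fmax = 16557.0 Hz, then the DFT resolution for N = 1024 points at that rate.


Step 1 — Nyquist sampling rate:
fs = 2 * fmax = 2 * 16557.0 = 33114.0 Hz

Step 2 — DFT bin spacing:
df = fs / N = 33114.0 / 1024 = 32.3379 Hz

32.3379 Hz


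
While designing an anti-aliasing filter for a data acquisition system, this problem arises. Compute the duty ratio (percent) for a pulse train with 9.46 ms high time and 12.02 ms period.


Duty cycle as a percentage:
DC = (t_on / T) * 100
   = (9.46 / 12.02) * 100
   = 0.787022 * 100
   = 78.7 %

78.7 %


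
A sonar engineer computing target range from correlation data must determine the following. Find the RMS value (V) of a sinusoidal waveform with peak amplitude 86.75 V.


RMS voltage for a sinusoidal waveform:
V_rms = V_peak / sqrt(2)
      = 86.75 / 1.414214
      = 61.342 V

61.342 V


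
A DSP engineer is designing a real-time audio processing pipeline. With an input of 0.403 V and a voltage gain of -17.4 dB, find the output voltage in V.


Output voltage from dB gain:
V_out = V_in * 10^(gain_dB / 20)
      = 0.403 * 10^(-17.4 / 20)
      = 0.403 * 0.134896
      = 0.0544 V

0.0544 V


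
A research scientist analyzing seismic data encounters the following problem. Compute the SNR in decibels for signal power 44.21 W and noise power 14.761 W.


SNR in decibels:
SNR = 10 * log10(Ps / Pn)
    = 10 * log10(44.21 / 14.761)
    = 10 * log10(2.9951)
    = 10 * 0.4764
    = 4.76 dB

4.76 dB


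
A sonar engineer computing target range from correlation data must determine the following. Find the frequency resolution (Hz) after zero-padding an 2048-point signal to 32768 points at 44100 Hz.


Frequency resolution after zero-padding:
N_padded = 2048 * 16 = 32768
df = fs / N_padded
   = 44100 / 32768
   = 1.3458 Hz

1.3458 Hz


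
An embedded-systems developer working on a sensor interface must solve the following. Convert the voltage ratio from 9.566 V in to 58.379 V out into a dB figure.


Voltage gain in dB:
G = 20 * log10(Vout / Vin)
  = 20 * log10(58.379 / 9.566)
  = 20 * log10(6.10276)
  = 20 * 0.785526
  = 15.71 dB

15.71 dB


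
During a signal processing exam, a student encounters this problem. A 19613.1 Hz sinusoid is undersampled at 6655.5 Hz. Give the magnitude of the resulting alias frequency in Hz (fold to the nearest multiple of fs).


Compute the nearest integer multiple of fs to the signal:
n = round(19613.1 / 6655.5) = 3
f_alias = |19613.1 - 3 * 6655.5|
        = |19613.1 - 19966.5|
        = 353.4 Hz

353.4


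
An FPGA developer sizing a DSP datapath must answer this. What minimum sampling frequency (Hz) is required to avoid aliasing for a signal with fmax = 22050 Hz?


The Nyquist rate is twice the maximum frequency component.
fs_min = 2 * fmax
      = 2 * 22050
      = 44100 Hz

44100


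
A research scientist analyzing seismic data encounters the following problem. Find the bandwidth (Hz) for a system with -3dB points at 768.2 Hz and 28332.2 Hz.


Bandwidth is the difference of -3dB frequencies:
BW = f_high - f_low
   = 28332.2 - 768.2
   = 27564.0 Hz

27564.0 Hz


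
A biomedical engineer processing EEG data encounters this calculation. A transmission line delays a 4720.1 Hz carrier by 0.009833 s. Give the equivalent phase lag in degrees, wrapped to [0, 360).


Phase shift from frequency and time delay:
phi = 360 * f * t_delay
    = 360 * 4720.1 * 0.009833
    = 16708.59 degrees
    mod 360 = 148.59 degrees

148.59 degrees


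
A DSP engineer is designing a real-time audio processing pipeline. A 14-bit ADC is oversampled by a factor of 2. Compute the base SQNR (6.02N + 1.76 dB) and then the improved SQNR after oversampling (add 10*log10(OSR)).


Step 1 — baseline SQNR at Nyquist:
SQNR_base = 6.02*N + 1.76
          = 6.02*14 + 1.76
          = 86.04 dB

Step 2 — oversampling processing gain:
G = 10*log10(OSR) = 10*log10(2) = 3.01 dB

Step 3 — total:
SQNR_total = 86.04 + 3.01 = 89.05 dB

Base SQNR = 86.04 dB; oversampled SQNR = 89.05 dB


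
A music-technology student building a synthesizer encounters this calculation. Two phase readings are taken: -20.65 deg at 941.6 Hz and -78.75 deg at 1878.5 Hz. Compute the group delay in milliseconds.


Group delay from phase difference:
tau = -d(phi)/d(omega)
d(phi) = -58.1 deg = -1.014036 rad
d(omega) = 2*pi*(1878.5 - 941.6) = 5886.7163 rad/s
tau = -(-1.014036) / 5886.7163
    = 0.1723 ms

0.1723 ms
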